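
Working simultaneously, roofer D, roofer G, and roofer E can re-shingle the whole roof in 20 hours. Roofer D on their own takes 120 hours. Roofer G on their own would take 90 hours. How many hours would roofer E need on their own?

360/11 hours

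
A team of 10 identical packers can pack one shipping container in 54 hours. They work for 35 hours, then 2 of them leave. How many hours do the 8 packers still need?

95/4 hours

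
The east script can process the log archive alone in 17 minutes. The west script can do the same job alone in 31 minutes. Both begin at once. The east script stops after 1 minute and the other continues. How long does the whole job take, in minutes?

496/17 minutes

In the first 1 minute the combined rate is 48/527, so 48/527 of the job is done, leaving 479/527.
After the east script leaves the rate is 1/31 per minute; the remaining 479/527 takes 479/17 minutes.
Total = 1 + 479/17 = 496/17 minutes.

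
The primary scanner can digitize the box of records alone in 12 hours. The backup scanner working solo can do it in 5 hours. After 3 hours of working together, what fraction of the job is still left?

Combined rate: 1/12 + 1/5 = (5 + 12)/60 = 17/60 per hour.
In 3 hours they complete 3·17/60 = 17/20 of the job.
So 3/20 remains.

3/20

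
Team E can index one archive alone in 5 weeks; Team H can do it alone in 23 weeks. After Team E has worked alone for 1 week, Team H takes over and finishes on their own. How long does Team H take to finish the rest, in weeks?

In 1 week Team E does 1/5 of the job, leaving 4/5.
Team H works at 1/23 per week, so finishing takes 4/5 ÷ 1/23 = 92/5 weeks.

92/5 weeks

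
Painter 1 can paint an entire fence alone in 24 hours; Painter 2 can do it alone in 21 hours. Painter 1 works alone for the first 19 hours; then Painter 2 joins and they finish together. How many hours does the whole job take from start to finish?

64/3 hours

In 19 hours Painter 1 does 19/24 of the job, leaving 5/24.
Painter 1 and Painter 2 together work at 5/56 per hour, so finishing takes 5/24 ÷ 5/56 = 7/3 hours.
Total time = 19 + 7/3 = 64/3 hours.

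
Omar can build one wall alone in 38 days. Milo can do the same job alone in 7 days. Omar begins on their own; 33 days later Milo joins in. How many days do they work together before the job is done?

7/9 days

In the first 33 days Omar alone does 33/38 of the job, leaving 5/38.
Once everyone is working, combined rate: 1/38 + 1/7 = (7 + 38)/266 = 45/266 per day.
Remaining 5/38 at 45/266 per day takes 7/9 days.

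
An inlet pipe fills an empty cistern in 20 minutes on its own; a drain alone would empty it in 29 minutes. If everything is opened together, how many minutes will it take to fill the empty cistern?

Net rate = 1/20 − 1/29 = (29 − 20)/580 = 9/580 per minute.
Filling time = 1 ÷ (9/580) = 580/9 minutes.

580/9 minutes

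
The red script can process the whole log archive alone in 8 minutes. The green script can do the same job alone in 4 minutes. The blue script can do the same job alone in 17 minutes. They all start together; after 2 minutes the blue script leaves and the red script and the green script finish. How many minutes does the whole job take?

In the first 2 minutes the combined rate is 59/136, so 59/68 of the job is done, leaving 9/68.
After the blue script leaves the rate is 3/8 per minute; the remaining 9/68 takes 6/17 minutes.
Total = 2 + 6/17 = 40/17 minutes.

40/17 minutes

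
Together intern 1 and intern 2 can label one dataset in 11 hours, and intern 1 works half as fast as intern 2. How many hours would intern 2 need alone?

33/2 hours

Let intern 2's rate be r; then intern 1's rate is (1/2)r, so together (1/2 + 1)r = (3/2)r = 1/11.
Thus r = 2/33 per hour.
Intern 2 alone: 33/2 hours; intern 1 alone: 33 hours.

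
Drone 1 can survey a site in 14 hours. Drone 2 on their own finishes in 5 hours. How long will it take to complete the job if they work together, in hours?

With two workers the combined time is the product over the sum: 14·5/(14+5) = 70/19 hours.

70/19 hours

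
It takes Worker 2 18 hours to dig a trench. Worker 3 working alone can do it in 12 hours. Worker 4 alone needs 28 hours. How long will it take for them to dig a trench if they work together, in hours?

63/11 hours

Combined rate: 1/18 + 1/12 + 1/28 = (14 + 21 + 9)/252 = 44/252 = 11/63 per hour.
Time = 1 ÷ (11/63) = 63/11 hours.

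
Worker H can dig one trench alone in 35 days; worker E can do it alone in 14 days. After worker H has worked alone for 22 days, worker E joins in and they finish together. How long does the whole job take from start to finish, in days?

In 22 days worker H does 22/35 of the job, leaving 13/35.
Worker H and worker E together work at 1/10 per day, so finishing takes 13/35 ÷ 1/10 = 26/7 days.
Total time = 22 + 26/7 = 180/7 days.

180/7 days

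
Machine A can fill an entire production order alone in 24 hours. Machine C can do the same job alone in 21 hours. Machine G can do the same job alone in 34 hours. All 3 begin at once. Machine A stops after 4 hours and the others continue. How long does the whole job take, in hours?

119/11 hours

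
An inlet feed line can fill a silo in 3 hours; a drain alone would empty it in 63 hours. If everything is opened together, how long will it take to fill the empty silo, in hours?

Net rate = 1/3 − 1/63 = (21 − 1)/63 = 20/63 per hour.
Filling time = 1 ÷ (20/63) = 63/20 hours.

63/20 hours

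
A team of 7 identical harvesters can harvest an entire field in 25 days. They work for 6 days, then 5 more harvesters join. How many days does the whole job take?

205/12 days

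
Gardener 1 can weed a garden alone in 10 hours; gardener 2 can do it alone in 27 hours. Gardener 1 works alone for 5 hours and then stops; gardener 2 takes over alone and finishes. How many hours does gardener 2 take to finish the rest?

In 5 hours gardener 1 does 5/10 = 1/2 of the job, leaving 1/2.
Gardener 2 works at 1/27 per hour, so finishing takes 1/2 ÷ 1/27 = 27/2 hours.

27/2 hours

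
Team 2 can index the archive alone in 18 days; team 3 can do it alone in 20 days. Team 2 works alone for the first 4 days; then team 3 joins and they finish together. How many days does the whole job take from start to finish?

In 4 days team 2 does 4/18 = 2/9 of the job, leaving 7/9.
Team 2 and team 3 together work at 19/180 per day, so finishing takes 7/9 ÷ 19/180 = 140/19 days.
Total time = 4 + 140/19 = 216/19 days.

216/19 days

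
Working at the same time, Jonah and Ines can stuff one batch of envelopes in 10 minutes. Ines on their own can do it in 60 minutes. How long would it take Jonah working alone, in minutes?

Combined rate is 1/10 per minute.
Known contribution: 1/60 per minute.
So Jonah's rate is 1/10 − 1/60 = 1/12, meaning 12 minutes alone.

12 minutes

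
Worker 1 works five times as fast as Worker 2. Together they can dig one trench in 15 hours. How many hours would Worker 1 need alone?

Let Worker 2's rate be r; then Worker 1's rate is 5r, so together (5 + 1)r = 6r = 1/15.
Thus r = 1/90 per hour.
Worker 2 alone: 90 hours; Worker 1 alone: 18 hours.

18 hours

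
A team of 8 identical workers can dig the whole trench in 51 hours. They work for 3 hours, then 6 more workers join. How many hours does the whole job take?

213/7 hours

One worker does 1/408 of the job per hour.
After 3 hours with 8 workers, 1/17 is done (16/17 left).
With 14 workers the rate is 14/408 = 7/204, so the rest takes 16/17 ÷ 7/204 = 192/7 hours.
Total = 3 + 192/7 = 213/7 hours.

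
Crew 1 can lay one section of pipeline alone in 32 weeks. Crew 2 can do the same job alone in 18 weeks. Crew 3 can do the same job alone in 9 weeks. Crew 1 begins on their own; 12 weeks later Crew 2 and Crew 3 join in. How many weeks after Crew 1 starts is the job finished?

288/19 weeks

In the first 12 weeks Crew 1 alone does 12/32 = 3/8 of the job, leaving 5/8.
Once everyone is working, combined rate: 1/32 + 1/18 + 1/9 = (9 + 16 + 32)/288 = 57/288 = 19/96 per week.
Remaining 5/8 at 19/96 per week takes 60/19 weeks.
Total from the start = 12 + 60/19 = 288/19 weeks.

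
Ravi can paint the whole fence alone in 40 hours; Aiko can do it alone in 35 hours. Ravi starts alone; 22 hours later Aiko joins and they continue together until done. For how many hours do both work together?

42/5 hours

In 22 hours Ravi does 22/40 = 11/20 of the job, leaving 9/20.
Ravi and Aiko together work at 3/56 per hour, so finishing takes 9/20 ÷ 3/56 = 42/5 hours.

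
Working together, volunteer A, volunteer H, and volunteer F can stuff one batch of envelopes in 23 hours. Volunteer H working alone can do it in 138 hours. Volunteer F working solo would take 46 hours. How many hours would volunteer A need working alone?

Combined rate is 1/23 per hour.
Known contribution: 1/138 + 1/46 = (1 + 3)/138 = 4/138 = 2/69 per hour.
So volunteer A's rate is 1/23 − 2/69 = 1/69, meaning 69 hours alone.

69 hours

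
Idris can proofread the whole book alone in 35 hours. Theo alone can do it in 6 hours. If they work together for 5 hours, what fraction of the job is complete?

Combined rate: 1/35 + 1/6 = (6 + 35)/210 = 41/210 per hour.
In 5 hours they complete 5·41/210 = 41/42 of the job.

41/42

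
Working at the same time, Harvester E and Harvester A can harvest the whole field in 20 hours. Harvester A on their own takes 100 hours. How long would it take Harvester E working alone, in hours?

25 hours

Combined rate is 1/20 per hour.
Known contribution: 1/100 per hour.
So Harvester E's rate is 1/20 − 1/100 = 1/25, meaning 25 hours alone.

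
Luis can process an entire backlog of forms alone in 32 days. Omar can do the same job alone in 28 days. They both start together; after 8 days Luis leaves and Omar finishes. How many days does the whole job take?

In the first 8 days the combined rate is 15/224, so 15/28 of the job is done, leaving 13/28.
After Luis leaves the rate is 1/28 per day; the remaining 13/28 takes 13 days.
Total = 8 + 13 = 21 days.

21 days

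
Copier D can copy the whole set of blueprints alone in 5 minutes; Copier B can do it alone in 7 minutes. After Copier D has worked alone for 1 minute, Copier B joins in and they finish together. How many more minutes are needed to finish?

In 1 minute Copier D does 1/5 of the job, leaving 4/5.
Copier D and Copier B together work at 12/35 per minute, so finishing takes 4/5 ÷ 12/35 = 7/3 minutes.

7/3 minutes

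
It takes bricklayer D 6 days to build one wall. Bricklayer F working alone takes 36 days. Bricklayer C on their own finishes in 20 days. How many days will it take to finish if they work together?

45/11 days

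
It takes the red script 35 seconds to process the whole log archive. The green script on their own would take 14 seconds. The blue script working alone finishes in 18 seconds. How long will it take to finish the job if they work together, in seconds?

45/7 seconds

Combined rate: 1/35 + 1/14 + 1/18 = (18 + 45 + 35)/630 = 98/630 = 7/45 per second.
Time = 1 ÷ (7/45) = 45/7 seconds.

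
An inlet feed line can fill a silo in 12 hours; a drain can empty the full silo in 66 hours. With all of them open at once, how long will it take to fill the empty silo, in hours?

44/3 hours

Net rate = 1/12 − 1/66 = (11 − 2)/132 = 9/132 = 3/44 per hour.
Filling time = 1 ÷ (3/44) = 44/3 hours.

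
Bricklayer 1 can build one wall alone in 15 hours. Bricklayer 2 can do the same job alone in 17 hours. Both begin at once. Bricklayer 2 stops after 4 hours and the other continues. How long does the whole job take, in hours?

195/17 hours

In the first 4 hours the combined rate is 32/255, so 128/255 of the job is done, leaving 127/255.
After Bricklayer 2 leaves the rate is 1/15 per hour; the remaining 127/255 takes 127/17 hours.
Total = 4 + 127/17 = 195/17 hours.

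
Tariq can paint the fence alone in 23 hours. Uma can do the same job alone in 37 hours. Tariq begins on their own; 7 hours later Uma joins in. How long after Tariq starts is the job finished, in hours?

253/15 hours

In the first 7 hours Tariq alone does 7/23 of the job, leaving 16/23.
Once everyone is working, combined rate: 1/23 + 1/37 = (37 + 23)/851 = 60/851 per hour.
Remaining 16/23 at 60/851 per hour takes 148/15 hours.
Total from the start = 7 + 148/15 = 253/15 hours.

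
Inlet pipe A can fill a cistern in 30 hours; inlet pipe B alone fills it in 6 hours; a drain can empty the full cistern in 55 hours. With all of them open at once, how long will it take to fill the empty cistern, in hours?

Net rate = 1/30 + 1/6 − 1/55 = (11 + 55 − 6)/330 = 60/330 = 2/11 per hour.
Filling time = 1 ÷ (2/11) = 11/2 hours.

11/2 hours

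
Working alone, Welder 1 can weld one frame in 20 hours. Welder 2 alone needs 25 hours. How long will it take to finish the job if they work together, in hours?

Combined rate: 1/20 + 1/25 = (5 + 4)/100 = 9/100 per hour.
Time = 1 ÷ (9/100) = 100/9 hours.

100/9 hours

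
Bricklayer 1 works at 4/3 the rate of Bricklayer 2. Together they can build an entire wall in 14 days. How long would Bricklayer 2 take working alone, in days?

98/3 days

Let Bricklayer 2's rate be r; then Bricklayer 1's rate is (4/3)r, so together (4/3 + 1)r = (7/3)r = 1/14.
Thus r = 3/98 per day.
Bricklayer 2 alone: 98/3 days; Bricklayer 1 alone: 49/2 days.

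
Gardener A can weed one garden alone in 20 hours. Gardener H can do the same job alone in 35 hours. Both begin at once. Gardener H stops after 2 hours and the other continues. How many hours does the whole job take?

In the first 2 hours the combined rate is 11/140, so 11/70 of the job is done, leaving 59/70.
After gardener H leaves the rate is 1/20 per hour; the remaining 59/70 takes 118/7 hours.
Total = 2 + 118/7 = 132/7 hours.

132/7 hours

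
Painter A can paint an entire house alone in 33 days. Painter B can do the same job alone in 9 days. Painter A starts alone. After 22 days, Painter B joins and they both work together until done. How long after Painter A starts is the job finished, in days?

341/14 days

In the first 22 days Painter A alone does 22/33 = 2/3 of the job, leaving 1/3.
Once everyone is working, combined rate: 1/33 + 1/9 = (3 + 11)/99 = 14/99 per day.
Remaining 1/3 at 14/99 per day takes 33/14 days.
Total from the start = 22 + 33/14 = 341/14 days.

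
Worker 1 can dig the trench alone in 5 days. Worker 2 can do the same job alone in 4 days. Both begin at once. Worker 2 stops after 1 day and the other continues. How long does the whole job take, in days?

15/4 days

In the first 1 day the combined rate is 9/20, so 9/20 of the job is done, leaving 11/20.
After worker 2 leaves the rate is 1/5 per day; the remaining 11/20 takes 11/4 days.
Total = 1 + 11/4 = 15/4 days.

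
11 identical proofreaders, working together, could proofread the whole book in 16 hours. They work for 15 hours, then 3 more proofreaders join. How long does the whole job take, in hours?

221/14 hours

One proofreader does 1/176 of the job per hour.
After 15 hours with 11 proofreaders, 15/16 is done (1/16 left).
With 14 proofreaders the rate is 14/176 = 7/88, so the rest takes 1/16 ÷ 7/88 = 11/14 hours.
Total = 15 + 11/14 = 221/14 hours.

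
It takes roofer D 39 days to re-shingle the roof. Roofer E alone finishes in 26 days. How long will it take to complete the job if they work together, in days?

With two workers the combined time is the product over the sum: 39·26/(39+26) = 1014/65 = 78/5 days.

78/5 days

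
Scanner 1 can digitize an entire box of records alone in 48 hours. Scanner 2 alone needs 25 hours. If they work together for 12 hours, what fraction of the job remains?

Combined rate: 1/48 + 1/25 = (25 + 48)/1200 = 73/1200 per hour.
In 12 hours they complete 12·73/1200 = 73/100 of the job.
So 27/100 remains.

27/100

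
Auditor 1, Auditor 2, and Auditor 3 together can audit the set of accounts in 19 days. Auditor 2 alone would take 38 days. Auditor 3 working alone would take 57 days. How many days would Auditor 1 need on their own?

114 days

Combined rate is 1/19 per day.
Known contribution: 1/38 + 1/57 = (3 + 2)/114 = 5/114 per day.
So Auditor 1's rate is 1/19 − 5/114 = 1/114, meaning 114 days alone.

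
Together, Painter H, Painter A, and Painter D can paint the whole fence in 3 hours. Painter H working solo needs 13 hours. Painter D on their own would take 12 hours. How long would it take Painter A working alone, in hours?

52/9 hours

Combined rate is 1/3 per hour.
Known contribution: 1/13 + 1/12 = (12 + 13)/156 = 25/156 per hour.
So Painter A's rate is 1/3 − 25/156 = 9/52, meaning 52/9 hours alone.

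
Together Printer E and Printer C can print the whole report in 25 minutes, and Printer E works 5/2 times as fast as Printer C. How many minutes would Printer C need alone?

175/2 minutes

Let Printer C's rate be r; then Printer E's rate is (5/2)r, so together (5/2 + 1)r = (7/2)r = 1/25.
Thus r = 2/175 per minute.
Printer C alone: 175/2 minutes; Printer E alone: 35 minutes.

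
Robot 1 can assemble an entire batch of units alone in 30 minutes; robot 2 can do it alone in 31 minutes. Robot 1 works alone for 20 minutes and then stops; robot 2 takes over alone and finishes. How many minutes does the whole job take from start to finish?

91/3 minutes

In 20 minutes robot 1 does 20/30 = 2/3 of the job, leaving 1/3.
Robot 2 works at 1/31 per minute, so finishing takes 1/3 ÷ 1/31 = 31/3 minutes.
Total time = 20 + 31/3 = 91/3 minutes.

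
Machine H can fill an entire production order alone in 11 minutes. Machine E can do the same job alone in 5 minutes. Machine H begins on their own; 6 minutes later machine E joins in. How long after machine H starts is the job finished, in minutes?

121/16 minutes

In the first 6 minutes machine H alone does 6/11 of the job, leaving 5/11.
Once everyone is working, combined rate: 1/11 + 1/5 = (5 + 11)/55 = 16/55 per minute.
Remaining 5/11 at 16/55 per minute takes 25/16 minutes.
Total from the start = 6 + 25/16 = 121/16 minutes.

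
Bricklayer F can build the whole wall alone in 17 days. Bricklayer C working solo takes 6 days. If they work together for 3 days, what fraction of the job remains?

Combined rate: 1/17 + 1/6 = (6 + 17)/102 = 23/102 per day.
In 3 days they complete 3·23/102 = 23/34 of the job.
So 11/34 remains.

11/34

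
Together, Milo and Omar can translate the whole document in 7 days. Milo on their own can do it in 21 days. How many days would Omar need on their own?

21/2 days

Combined rate is 1/7 per day.
Known contribution: 1/21 per day.
So Omar's rate is 1/7 − 1/21 = 2/21, meaning 21/2 days alone.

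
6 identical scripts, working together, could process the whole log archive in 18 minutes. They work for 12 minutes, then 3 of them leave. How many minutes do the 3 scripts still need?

One script does 1/108 of the job per minute.
After 12 minutes with 6 scripts, 2/3 is done (1/3 left).
With 3 scripts the rate is 3/108 = 1/36, so the rest takes 1/3 ÷ 1/36 = 12 minutes.

12 minutes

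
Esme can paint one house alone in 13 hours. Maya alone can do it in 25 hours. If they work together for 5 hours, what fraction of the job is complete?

38/65

Combined rate: 1/13 + 1/25 = (25 + 13)/325 = 38/325 per hour.
In 5 hours they complete 5·38/325 = 38/65 of the job.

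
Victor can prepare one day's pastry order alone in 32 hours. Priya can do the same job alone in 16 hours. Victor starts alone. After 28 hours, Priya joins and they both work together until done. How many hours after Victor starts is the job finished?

88/3 hours

In the first 28 hours Victor alone does 28/32 = 7/8 of the job, leaving 1/8.
Once everyone is working, combined rate: 1/32 + 1/16 = (1 + 2)/32 = 3/32 per hour.
Remaining 1/8 at 3/32 per hour takes 4/3 hours.
Total from the start = 28 + 4/3 = 88/3 hours.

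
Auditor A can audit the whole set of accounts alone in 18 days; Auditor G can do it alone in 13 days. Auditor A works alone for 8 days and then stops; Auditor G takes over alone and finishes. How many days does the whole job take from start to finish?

137/9 days

In 8 days Auditor A does 8/18 = 4/9 of the job, leaving 5/9.
Auditor G works at 1/13 per day, so finishing takes 5/9 ÷ 1/13 = 65/9 days.
Total time = 8 + 65/9 = 137/9 days.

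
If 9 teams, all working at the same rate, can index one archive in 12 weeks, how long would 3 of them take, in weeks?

Total work is 9·12 = 108 team-weeks.
With 3 teams: 108/3 = 36 weeks.

36 weeks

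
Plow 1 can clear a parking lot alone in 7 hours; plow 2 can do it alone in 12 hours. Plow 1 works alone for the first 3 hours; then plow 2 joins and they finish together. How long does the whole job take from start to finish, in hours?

In 3 hours plow 1 does 3/7 of the job, leaving 4/7.
Plow 1 and plow 2 together work at 19/84 per hour, so finishing takes 4/7 ÷ 19/84 = 48/19 hours.
Total time = 3 + 48/19 = 105/19 hours.

105/19 hours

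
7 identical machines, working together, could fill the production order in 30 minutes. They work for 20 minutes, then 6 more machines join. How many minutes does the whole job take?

One machine does 1/210 of the job per minute.
After 20 minutes with 7 machines, 2/3 is done (1/3 left).
With 13 machines the rate is 13/210, so the rest takes 1/3 ÷ 13/210 = 70/13 minutes.
Total = 20 + 70/13 = 330/13 minutes.

330/13 minutes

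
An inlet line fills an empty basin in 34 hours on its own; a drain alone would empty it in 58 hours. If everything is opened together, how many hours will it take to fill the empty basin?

493/6 hours

Net rate = 1/34 − 1/58 = (29 − 17)/986 = 12/986 = 6/493 per hour.
Filling time = 1 ÷ (6/493) = 493/6 hours.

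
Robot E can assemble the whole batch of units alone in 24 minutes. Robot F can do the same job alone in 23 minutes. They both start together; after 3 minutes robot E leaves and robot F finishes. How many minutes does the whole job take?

161/8 minutes

In the first 3 minutes the combined rate is 47/552, so 47/184 of the job is done, leaving 137/184.
After robot E leaves the rate is 1/23 per minute; the remaining 137/184 takes 137/8 minutes.
Total = 3 + 137/8 = 161/8 minutes.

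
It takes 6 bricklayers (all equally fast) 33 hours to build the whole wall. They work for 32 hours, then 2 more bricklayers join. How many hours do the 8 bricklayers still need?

3/4 hours

One bricklayer does 1/198 of the job per hour.
After 32 hours with 6 bricklayers, 32/33 is done (1/33 left).
With 8 bricklayers the rate is 8/198 = 4/99, so the rest takes 1/33 ÷ 4/99 = 3/4 hours.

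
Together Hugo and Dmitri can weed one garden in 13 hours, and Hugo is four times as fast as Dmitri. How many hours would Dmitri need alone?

Let Dmitri's rate be r; then Hugo's rate is 4r, so together (4 + 1)r = 5r = 1/13.
Thus r = 1/65 per hour.
Dmitri alone: 65 hours; Hugo alone: 65/4 hours.

65 hours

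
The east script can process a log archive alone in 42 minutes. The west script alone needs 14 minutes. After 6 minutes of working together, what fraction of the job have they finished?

Combined rate: 1/42 + 1/14 = (1 + 3)/42 = 4/42 = 2/21 per minute.
In 6 minutes they complete 6·2/21 = 4/7 of the job.

4/7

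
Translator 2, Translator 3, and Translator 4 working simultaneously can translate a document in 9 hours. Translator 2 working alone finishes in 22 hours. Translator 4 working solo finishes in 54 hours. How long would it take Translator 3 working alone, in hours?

297/14 hours

Combined rate is 1/9 per hour.
Known contribution: 1/22 + 1/54 = (27 + 11)/594 = 38/594 = 19/297 per hour.
So Translator 3's rate is 1/9 − 19/297 = 14/297, meaning 297/14 hours alone.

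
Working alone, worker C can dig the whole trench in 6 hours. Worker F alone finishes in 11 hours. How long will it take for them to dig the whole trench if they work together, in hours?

Combined rate: 1/6 + 1/11 = (11 + 6)/66 = 17/66 per hour.
Time = 1 ÷ (17/66) = 66/17 hours.

66/17 hours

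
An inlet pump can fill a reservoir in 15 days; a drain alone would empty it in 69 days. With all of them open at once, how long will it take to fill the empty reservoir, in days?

Net rate = 1/15 − 1/69 = (23 − 5)/345 = 18/345 = 6/115 per day.
Filling time = 1 ÷ (6/115) = 115/6 days.

115/6 days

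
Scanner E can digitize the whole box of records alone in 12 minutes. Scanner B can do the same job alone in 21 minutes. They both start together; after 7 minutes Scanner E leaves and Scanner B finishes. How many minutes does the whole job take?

In the first 7 minutes the combined rate is 11/84, so 11/12 of the job is done, leaving 1/12.
After Scanner E leaves the rate is 1/21 per minute; the remaining 1/12 takes 7/4 minutes.
Total = 7 + 7/4 = 35/4 minutes.

35/4 minutes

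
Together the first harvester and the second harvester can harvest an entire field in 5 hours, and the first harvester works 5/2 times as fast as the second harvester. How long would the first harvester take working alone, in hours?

7 hours

Let the second harvester's rate be r; then the first harvester's rate is (5/2)r, so together (5/2 + 1)r = (7/2)r = 1/5.
Thus r = 2/35 per hour.
The second harvester alone: 35/2 hours; the first harvester alone: 7 hours.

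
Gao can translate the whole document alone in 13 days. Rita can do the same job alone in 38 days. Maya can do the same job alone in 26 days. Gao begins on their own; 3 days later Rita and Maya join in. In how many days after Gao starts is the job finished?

59/7 days

In the first 3 days Gao alone does 3/13 of the job, leaving 10/13.
Once everyone is working, combined rate: 1/13 + 1/38 + 1/26 = (38 + 13 + 19)/494 = 70/494 = 35/247 per day.
Remaining 10/13 at 35/247 per day takes 38/7 days.
Total from the start = 3 + 38/7 = 59/7 days.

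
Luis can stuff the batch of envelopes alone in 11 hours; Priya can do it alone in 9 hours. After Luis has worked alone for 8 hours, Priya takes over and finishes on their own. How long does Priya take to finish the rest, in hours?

27/11 hours

In 8 hours Luis does 8/11 of the job, leaving 3/11.
Priya works at 1/9 per hour, so finishing takes 3/11 ÷ 1/9 = 27/11 hours.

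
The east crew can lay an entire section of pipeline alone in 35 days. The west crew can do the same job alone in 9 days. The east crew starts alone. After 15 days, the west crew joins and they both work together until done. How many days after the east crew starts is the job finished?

In the first 15 days the east crew alone does 15/35 = 3/7 of the job, leaving 4/7.
Once everyone is working, combined rate: 1/35 + 1/9 = (9 + 35)/315 = 44/315 per day.
Remaining 4/7 at 44/315 per day takes 45/11 days.
Total from the start = 15 + 45/11 = 210/11 days.

210/11 days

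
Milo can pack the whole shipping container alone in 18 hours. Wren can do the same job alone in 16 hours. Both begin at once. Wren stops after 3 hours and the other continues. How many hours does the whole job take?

117/8 hours

In the first 3 hours the combined rate is 17/144, so 17/48 of the job is done, leaving 31/48.
After Wren leaves the rate is 1/18 per hour; the remaining 31/48 takes 93/8 hours.
Total = 3 + 93/8 = 117/8 hours.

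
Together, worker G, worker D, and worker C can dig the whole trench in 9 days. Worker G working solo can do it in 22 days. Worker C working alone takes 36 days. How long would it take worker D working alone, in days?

132/5 days

Combined rate is 1/9 per day.
Known contribution: 1/22 + 1/36 = (18 + 11)/396 = 29/396 per day.
So worker D's rate is 1/9 − 29/396 = 5/132, meaning 132/5 days alone.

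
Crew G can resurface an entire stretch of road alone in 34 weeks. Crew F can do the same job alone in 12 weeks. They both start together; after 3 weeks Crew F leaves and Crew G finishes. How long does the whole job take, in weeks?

In the first 3 weeks the combined rate is 23/204, so 23/68 of the job is done, leaving 45/68.
After Crew F leaves the rate is 1/34 per week; the remaining 45/68 takes 45/2 weeks.
Total = 3 + 45/2 = 51/2 weeks.

51/2 weeks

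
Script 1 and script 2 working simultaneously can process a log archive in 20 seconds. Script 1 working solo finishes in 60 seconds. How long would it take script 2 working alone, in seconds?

30 seconds

Combined rate is 1/20 per second.
Known contribution: 1/60 per second.
So script 2's rate is 1/20 − 1/60 = 1/30, meaning 30 seconds alone.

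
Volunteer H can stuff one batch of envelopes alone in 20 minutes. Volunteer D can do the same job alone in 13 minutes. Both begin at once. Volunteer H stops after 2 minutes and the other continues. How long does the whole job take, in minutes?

In the first 2 minutes the combined rate is 33/260, so 33/130 of the job is done, leaving 97/130.
After volunteer H leaves the rate is 1/13 per minute; the remaining 97/130 takes 97/10 minutes.
Total = 2 + 97/10 = 117/10 minutes.

117/10 minutes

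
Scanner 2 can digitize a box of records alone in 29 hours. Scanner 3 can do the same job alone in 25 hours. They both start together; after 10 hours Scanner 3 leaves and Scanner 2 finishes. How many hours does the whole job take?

87/5 hours

In the first 10 hours the combined rate is 54/725, so 108/145 of the job is done, leaving 37/145.
After Scanner 3 leaves the rate is 1/29 per hour; the remaining 37/145 takes 37/5 hours.
Total = 10 + 37/5 = 87/5 hours.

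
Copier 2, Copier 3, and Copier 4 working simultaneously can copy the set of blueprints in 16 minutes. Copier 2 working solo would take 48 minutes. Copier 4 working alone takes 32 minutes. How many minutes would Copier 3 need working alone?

96 minutes

Combined rate is 1/16 per minute.
Known contribution: 1/48 + 1/32 = (2 + 3)/96 = 5/96 per minute.
So Copier 3's rate is 1/16 − 5/96 = 1/96, meaning 96 minutes alone.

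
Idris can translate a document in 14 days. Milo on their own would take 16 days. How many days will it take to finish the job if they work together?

112/15 days

Combined rate: 1/14 + 1/16 = (8 + 7)/112 = 15/112 per day.
Time = 1 ÷ (15/112) = 112/15 days.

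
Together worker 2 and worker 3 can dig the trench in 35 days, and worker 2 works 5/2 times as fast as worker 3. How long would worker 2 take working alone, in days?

49 days

Let worker 3's rate be r; then worker 2's rate is (5/2)r, so together (5/2 + 1)r = (7/2)r = 1/35.
Thus r = 2/245 per day.
Worker 3 alone: 245/2 days; worker 2 alone: 49 days.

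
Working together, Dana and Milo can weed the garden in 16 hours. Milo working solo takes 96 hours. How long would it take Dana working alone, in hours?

96/5 hours

Combined rate is 1/16 per hour.
Known contribution: 1/96 per hour.
So Dana's rate is 1/16 − 1/96 = 5/96, meaning 96/5 hours alone.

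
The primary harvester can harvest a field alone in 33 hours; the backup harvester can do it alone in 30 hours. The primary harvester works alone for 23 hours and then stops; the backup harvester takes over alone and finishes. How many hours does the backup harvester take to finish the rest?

100/11 hours

In 23 hours the primary harvester does 23/33 of the job, leaving 10/33.
The backup harvester works at 1/30 per hour, so finishing takes 10/33 ÷ 1/30 = 100/11 hours.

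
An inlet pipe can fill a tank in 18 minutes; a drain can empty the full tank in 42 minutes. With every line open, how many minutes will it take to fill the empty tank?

63/2 minutes

Net rate = 1/18 − 1/42 = (7 − 3)/126 = 4/126 = 2/63 per minute.
Filling time = 1 ÷ (2/63) = 63/2 minutes.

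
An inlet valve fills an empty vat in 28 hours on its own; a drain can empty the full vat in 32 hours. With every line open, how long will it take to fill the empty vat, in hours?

224 hours

Net rate = 1/28 − 1/32 = (8 − 7)/224 = 1/224 per hour.
Filling time = 1 ÷ (1/224) = 224 hours.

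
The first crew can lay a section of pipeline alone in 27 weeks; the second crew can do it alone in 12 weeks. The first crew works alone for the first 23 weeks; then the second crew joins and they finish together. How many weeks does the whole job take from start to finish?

In 23 weeks the first crew does 23/27 of the job, leaving 4/27.
The first crew and the second crew together work at 13/108 per week, so finishing takes 4/27 ÷ 13/108 = 16/13 weeks.
Total time = 23 + 16/13 = 315/13 weeks.

315/13 weeks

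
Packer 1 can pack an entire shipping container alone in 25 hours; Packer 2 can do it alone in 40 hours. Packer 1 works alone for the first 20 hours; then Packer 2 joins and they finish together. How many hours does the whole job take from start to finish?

300/13 hours

In 20 hours Packer 1 does 20/25 = 4/5 of the job, leaving 1/5.
Packer 1 and Packer 2 together work at 13/200 per hour, so finishing takes 1/5 ÷ 13/200 = 40/13 hours.
Total time = 20 + 40/13 = 300/13 hours.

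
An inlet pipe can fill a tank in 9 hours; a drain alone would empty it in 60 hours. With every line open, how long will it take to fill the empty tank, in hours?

Net rate = 1/9 − 1/60 = (20 − 3)/180 = 17/180 per hour.
Filling time = 1 ÷ (17/180) = 180/17 hours.

180/17 hours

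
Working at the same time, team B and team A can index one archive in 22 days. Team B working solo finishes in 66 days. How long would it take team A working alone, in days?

Combined rate is 1/22 per day.
Known contribution: 1/66 per day.
So team A's rate is 1/22 − 1/66 = 1/33, meaning 33 days alone.

33 days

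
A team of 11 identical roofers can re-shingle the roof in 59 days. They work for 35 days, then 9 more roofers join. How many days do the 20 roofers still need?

66/5 days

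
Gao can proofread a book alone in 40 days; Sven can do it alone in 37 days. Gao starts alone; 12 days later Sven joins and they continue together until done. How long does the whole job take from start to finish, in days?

280/11 days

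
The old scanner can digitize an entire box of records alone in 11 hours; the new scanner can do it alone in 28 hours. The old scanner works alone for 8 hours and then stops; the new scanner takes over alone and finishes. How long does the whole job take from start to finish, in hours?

172/11 hours

In 8 hours the old scanner does 8/11 of the job, leaving 3/11.
The new scanner works at 1/28 per hour, so finishing takes 3/11 ÷ 1/28 = 84/11 hours.
Total time = 8 + 84/11 = 172/11 hours.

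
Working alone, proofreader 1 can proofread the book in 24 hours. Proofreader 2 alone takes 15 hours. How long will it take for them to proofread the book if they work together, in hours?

Combined rate: 1/24 + 1/15 = (5 + 8)/120 = 13/120 per hour.
Time = 1 ÷ (13/120) = 120/13 hours.

120/13 hours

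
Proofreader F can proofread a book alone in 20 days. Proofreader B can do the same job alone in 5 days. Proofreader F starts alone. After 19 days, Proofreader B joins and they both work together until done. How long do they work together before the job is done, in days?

1/5 days

In the first 19 days Proofreader F alone does 19/20 of the job, leaving 1/20.
Once everyone is working, combined rate: 1/20 + 1/5 = (1 + 4)/20 = 5/20 = 1/4 per day.
Remaining 1/20 at 1/4 per day takes 1/5 days.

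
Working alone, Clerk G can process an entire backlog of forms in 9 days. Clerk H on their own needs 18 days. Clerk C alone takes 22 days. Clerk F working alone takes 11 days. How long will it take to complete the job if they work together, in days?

Combined rate: 1/9 + 1/18 + 1/22 + 1/11 = (22 + 11 + 9 + 18)/198 = 60/198 = 10/33 per day.
Time = 1 ÷ (10/33) = 33/10 days.

33/10 days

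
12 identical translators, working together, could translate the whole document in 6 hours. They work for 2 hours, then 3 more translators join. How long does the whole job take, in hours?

26/5 hours

One translator does 1/72 of the job per hour.
After 2 hours with 12 translators, 1/3 is done (2/3 left).
With 15 translators the rate is 15/72 = 5/24, so the rest takes 2/3 ÷ 5/24 = 16/5 hours.
Total = 2 + 16/5 = 26/5 hours.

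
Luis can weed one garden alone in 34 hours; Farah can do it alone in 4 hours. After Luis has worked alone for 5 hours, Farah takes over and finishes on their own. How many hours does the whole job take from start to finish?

In 5 hours Luis does 5/34 of the job, leaving 29/34.
Farah works at 1/4 per hour, so finishing takes 29/34 ÷ 1/4 = 58/17 hours.
Total time = 5 + 58/17 = 143/17 hours.

143/17 hours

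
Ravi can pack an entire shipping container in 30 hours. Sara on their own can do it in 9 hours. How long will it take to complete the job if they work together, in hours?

Combined rate: 1/30 + 1/9 = (3 + 10)/90 = 13/90 per hour.
Time = 1 ÷ (13/90) = 90/13 hours.

90/13 hours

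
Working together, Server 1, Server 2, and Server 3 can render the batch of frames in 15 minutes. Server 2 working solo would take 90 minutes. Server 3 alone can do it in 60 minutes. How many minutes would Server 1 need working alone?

180/7 minutes

Combined rate is 1/15 per minute.
Known contribution: 1/90 + 1/60 = (2 + 3)/180 = 5/180 = 1/36 per minute.
So Server 1's rate is 1/15 − 1/36 = 7/180, meaning 180/7 minutes alone.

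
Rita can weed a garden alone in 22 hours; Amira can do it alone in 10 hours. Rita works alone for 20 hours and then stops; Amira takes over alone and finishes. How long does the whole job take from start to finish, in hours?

230/11 hours

In 20 hours Rita does 20/22 = 10/11 of the job, leaving 1/11.
Amira works at 1/10 per hour, so finishing takes 1/11 ÷ 1/10 = 10/11 hours.
Total time = 20 + 10/11 = 230/11 hours.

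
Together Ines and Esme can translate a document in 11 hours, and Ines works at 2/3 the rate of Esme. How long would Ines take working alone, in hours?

55/2 hours

Let Esme's rate be r; then Ines's rate is (2/3)r, so together (2/3 + 1)r = (5/3)r = 1/11.
Thus r = 3/55 per hour.
Esme alone: 55/3 hours; Ines alone: 55/2 hours.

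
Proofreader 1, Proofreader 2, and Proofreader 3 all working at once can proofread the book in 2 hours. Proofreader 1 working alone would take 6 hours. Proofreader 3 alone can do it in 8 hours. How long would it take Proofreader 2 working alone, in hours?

Combined rate is 1/2 per hour.
Known contribution: 1/6 + 1/8 = (4 + 3)/24 = 7/24 per hour.
So Proofreader 2's rate is 1/2 − 7/24 = 5/24, meaning 24/5 hours alone.

24/5 hours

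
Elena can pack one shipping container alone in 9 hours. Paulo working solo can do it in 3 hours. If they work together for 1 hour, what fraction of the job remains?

Combined rate: 1/9 + 1/3 = (1 + 3)/9 = 4/9 per hour.
In 1 hour they complete 1·4/9 = 4/9 of the job.
So 5/9 remains.

5/9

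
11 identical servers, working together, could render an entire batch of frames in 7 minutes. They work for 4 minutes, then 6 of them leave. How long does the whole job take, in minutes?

53/5 minutes

One server does 1/77 of the job per minute.
After 4 minutes with 11 servers, 4/7 is done (3/7 left).
With 5 servers the rate is 5/77, so the rest takes 3/7 ÷ 5/77 = 33/5 minutes.
Total = 4 + 33/5 = 53/5 minutes.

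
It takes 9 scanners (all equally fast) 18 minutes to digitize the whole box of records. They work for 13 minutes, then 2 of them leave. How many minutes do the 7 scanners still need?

One scanner does 1/162 of the job per minute.
After 13 minutes with 9 scanners, 13/18 is done (5/18 left).
With 7 scanners the rate is 7/162, so the rest takes 5/18 ÷ 7/162 = 45/7 minutes.

45/7 minutes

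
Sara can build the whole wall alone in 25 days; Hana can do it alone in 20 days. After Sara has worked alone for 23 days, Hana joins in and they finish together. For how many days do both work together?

8/9 days

In 23 days Sara does 23/25 of the job, leaving 2/25.
Sara and Hana together work at 9/100 per day, so finishing takes 2/25 ÷ 9/100 = 8/9 days.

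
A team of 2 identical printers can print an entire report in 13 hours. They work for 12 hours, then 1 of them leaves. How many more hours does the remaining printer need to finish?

One printer does 1/26 of the job per hour.
After 12 hours with 2 printers, 12/13 is done (1/13 left).
With 1 printer the rate is 1/26, so the rest takes 1/13 ÷ 1/26 = 2 hours.

2 hours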